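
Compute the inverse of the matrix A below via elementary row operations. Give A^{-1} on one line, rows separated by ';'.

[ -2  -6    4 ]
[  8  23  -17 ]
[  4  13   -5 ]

Gauss-Jordan on [A | I]:
R1 <- (1/-2)*R1:  [    1     3    -2  |  -1/2     0     0 ]
R2 <- R2 - (8)*R1:  [  0  -1  -1  |   4   1   0 ]
R3 <- R3 - (4)*R1:  [ 0  1  3  |  2  0  1 ]
R2 <- (1/-1)*R2:  [  0   1   1  |  -4  -1   0 ]
R1 <- R1 - (3)*R2:  [    1     0    -5  |  23/2     3     0 ]
R3 <- R3 - (1)*R2:  [ 0  0  2  |  6  1  1 ]
R3 <- (1/2)*R3:  [   0    0    1  |    3  1/2  1/2 ]
R1 <- R1 - (-5)*R3:  [    1     0     0  |  53/2  11/2   5/2 ]
R2 <- R2 - (1)*R3:  [    0     1     0  |    -7  -3/2  -1/2 ]
Right block of [I | A^{-1}] is the inverse:
[ 53/2  11/2   5/2 ]
[   -7  -3/2  -1/2 ]
[    3   1/2   1/2 ]

inverse = [53/2 11/2 5/2; -7 -3/2 -1/2; 3 1/2 1/2]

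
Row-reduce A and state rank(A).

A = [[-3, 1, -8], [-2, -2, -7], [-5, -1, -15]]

Row reduction:
R2 <- R2 - (2/3)*R1:  [    0  -8/3  -5/3 ]
R3 <- R3 - (5/3)*R1:  [    0  -8/3  -5/3 ]
R3 <- R3 - (1)*R2:  [ 0  0  0 ]
Row echelon form:
[ -3     1    -8 ]
[  0  -8/3  -5/3 ]
[  0     0     0 ]
Nonzero rows / pivot columns: 2

rank(A) = 2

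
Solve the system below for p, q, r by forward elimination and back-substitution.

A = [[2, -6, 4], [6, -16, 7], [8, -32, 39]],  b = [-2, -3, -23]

Forward elimination on [A|b]:
R2 <- R2 - (3)*R1:  [  0   2  -5   3 ]
R3 <- R3 - (4)*R1:  [   0   -8   23  -15 ]
R3 <- R3 - (-4)*R2:  [  0   0   3  -3 ]
Row echelon form:
[ 2  -6   4  |  -2 ]
[ 0   2  -5  |   3 ]
[ 0   0   3  |  -3 ]
Back-substitution:
r = (-3) / 3 = -1
q = (3 - (-5)*(-1)) / 2 = -1
p = (-2 - (-6)*(-1) - (4)*(-1)) / 2 = -2

(-2, -1, -1)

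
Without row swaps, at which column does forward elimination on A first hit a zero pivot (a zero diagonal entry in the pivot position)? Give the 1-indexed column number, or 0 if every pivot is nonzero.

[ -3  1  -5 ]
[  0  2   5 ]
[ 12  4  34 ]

Naive forward elimination:
R3 <- R3 - (-4)*R1:  [  0   8  14 ]
R3 <- R3 - (4)*R2:  [  0   0  -6 ]
All pivots nonzero; naive elimination completes without hitting a zero pivot.

first zero-pivot column = 0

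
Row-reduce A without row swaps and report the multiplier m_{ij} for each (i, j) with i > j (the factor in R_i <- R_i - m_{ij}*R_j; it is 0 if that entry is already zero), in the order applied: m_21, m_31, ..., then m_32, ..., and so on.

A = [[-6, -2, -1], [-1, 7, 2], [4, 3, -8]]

multipliers: 1/6, -2/3, 5/22

Forward elimination:
R2 <- R2 - (1/6)*R1:  [    0  22/3  13/6 ]
R3 <- R3 - (-2/3)*R1:  [     0    5/3  -26/3 ]
R3 <- R3 - (5/22)*R2:  [       0        0  -403/44 ]
Multipliers (in order of application): m_{21} = 1/6, m_{31} = -2/3, m_{32} = 5/22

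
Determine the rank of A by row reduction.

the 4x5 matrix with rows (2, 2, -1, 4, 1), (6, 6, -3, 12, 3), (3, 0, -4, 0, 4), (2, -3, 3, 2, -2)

Row reduction:
R2 <- R2 - (3)*R1:  [ 0  0  0  0  0 ]
R3 <- R3 - (3/2)*R1:  [    0    -3  -5/2    -6   5/2 ]
R4 <- R4 - (1)*R1:  [  0  -5   4  -2  -3 ]
R2 <-> R3   (pivot in column 2 was zero)
[ 2   2    -1   4    1 ]
[ 0  -3  -5/2  -6  5/2 ]
[ 0   0     0   0    0 ]
[ 0  -5     4  -2   -3 ]
R4 <- R4 - (5/3)*R2:  [     0      0   49/6      8  -43/6 ]
R3 <-> R4   (pivot in column 3 was zero)
[ 2   2    -1   4      1 ]
[ 0  -3  -5/2  -6    5/2 ]
[ 0   0  49/6   8  -43/6 ]
[ 0   0     0   0      0 ]
Row echelon form:
[ 2   2    -1   4      1 ]
[ 0  -3  -5/2  -6    5/2 ]
[ 0   0  49/6   8  -43/6 ]
[ 0   0     0   0      0 ]
Nonzero rows / pivot columns: 3

rank(A) = 3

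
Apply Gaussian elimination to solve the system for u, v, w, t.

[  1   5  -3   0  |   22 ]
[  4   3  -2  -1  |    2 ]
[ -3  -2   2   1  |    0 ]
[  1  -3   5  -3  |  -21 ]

Forward elimination on [A|b]:
R2 <- R2 - (4)*R1:  [   0  -17   10   -1  -86 ]
R3 <- R3 - (-3)*R1:  [  0  13  -7   1  66 ]
R4 <- R4 - (1)*R1:  [   0   -8    8   -3  -43 ]
R3 <- R3 - (-13/17)*R2:  [     0      0  11/17   4/17   4/17 ]
R4 <- R4 - (8/17)*R2:  [      0       0   56/17  -43/17  -43/17 ]
R4 <- R4 - (56/11)*R3:  [      0       0       0  -41/11  -41/11 ]
Row echelon form:
[ 1    5     -3       0  |      22 ]
[ 0  -17     10      -1  |     -86 ]
[ 0    0  11/17    4/17  |    4/17 ]
[ 0    0      0  -41/11  |  -41/11 ]
Back-substitution:
t = (-41/11) / (-41/11) = 1
w = (4/17 - (4/17)*(1)) / (11/17) = 0
v = (-86 - (10)*(0) - (-1)*(1)) / -17 = 5
u = (22 - (5)*(5) - (-3)*(0)) / 1 = -3

(-3, 5, 0, 1)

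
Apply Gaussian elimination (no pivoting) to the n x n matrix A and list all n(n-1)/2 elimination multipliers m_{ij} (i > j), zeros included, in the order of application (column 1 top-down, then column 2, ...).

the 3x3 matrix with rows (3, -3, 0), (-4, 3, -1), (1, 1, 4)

multipliers: -4/3, 1/3, -2

Forward elimination:
R2 <- R2 - (-4/3)*R1:  [  0  -1  -1 ]
R3 <- R3 - (1/3)*R1:  [ 0  2  4 ]
R3 <- R3 - (-2)*R2:  [ 0  0  2 ]
Multipliers (in order of application): m_{21} = -4/3, m_{31} = 1/3, m_{32} = -2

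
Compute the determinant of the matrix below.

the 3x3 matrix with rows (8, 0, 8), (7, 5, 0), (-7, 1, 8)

det(A) = 656

Forward elimination:
R2 <- R2 - (7/8)*R1:  [  0   5  -7 ]
R3 <- R3 - (-7/8)*R1:  [  0   1  15 ]
R3 <- R3 - (1/5)*R2:  [    0     0  82/5 ]
Upper-triangular form:
[ 8  0     8 ]
[ 0  5    -7 ]
[ 0  0  82/5 ]
det(A) = (-1)^0 * (8) * (5) * (82/5) = 656  (0 row swaps -> sign +1)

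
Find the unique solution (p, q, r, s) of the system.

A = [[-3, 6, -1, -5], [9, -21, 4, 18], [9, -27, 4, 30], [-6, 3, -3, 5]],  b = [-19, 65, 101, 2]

Forward elimination on [A|b]:
R2 <- R2 - (-3)*R1:  [  0  -3   1   3   8 ]
R3 <- R3 - (-3)*R1:  [  0  -9   1  15  44 ]
R4 <- R4 - (2)*R1:  [  0  -9  -1  15  40 ]
R3 <- R3 - (3)*R2:  [  0   0  -2   6  20 ]
R4 <- R4 - (3)*R2:  [  0   0  -4   6  16 ]
R4 <- R4 - (2)*R3:  [   0    0    0   -6  -24 ]
Row echelon form:
[ -3   6  -1  -5  |  -19 ]
[  0  -3   1   3  |    8 ]
[  0   0  -2   6  |   20 ]
[  0   0   0  -6  |  -24 ]
Back-substitution:
s = (-24) / -6 = 4
r = (20 - (6)*(4)) / -2 = 2
q = (8 - (1)*(2) - (3)*(4)) / -3 = 2
p = (-19 - (6)*(2) - (-1)*(2) - (-5)*(4)) / -3 = 3

(3, 2, 2, 4)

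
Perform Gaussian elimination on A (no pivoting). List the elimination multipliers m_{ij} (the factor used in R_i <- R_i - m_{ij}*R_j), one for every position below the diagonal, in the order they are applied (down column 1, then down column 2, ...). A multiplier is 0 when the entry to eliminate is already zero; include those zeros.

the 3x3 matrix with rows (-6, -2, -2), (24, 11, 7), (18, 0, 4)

Forward elimination:
R2 <- R2 - (-4)*R1:  [  0   3  -1 ]
R3 <- R3 - (-3)*R1:  [  0  -6  -2 ]
R3 <- R3 - (-2)*R2:  [  0   0  -4 ]
Multipliers (in order of application): m_{21} = -4, m_{31} = -3, m_{32} = -2

multipliers: -4, -3, -2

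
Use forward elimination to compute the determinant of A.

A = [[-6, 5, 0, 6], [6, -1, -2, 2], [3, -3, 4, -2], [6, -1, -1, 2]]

Forward elimination:
R2 <- R2 - (-1)*R1:  [  0   4  -2   8 ]
R3 <- R3 - (-1/2)*R1:  [    0  -1/2     4     1 ]
R4 <- R4 - (-1)*R1:  [  0   4  -1   8 ]
R3 <- R3 - (-1/8)*R2:  [    0     0  15/4     2 ]
R4 <- R4 - (1)*R2:  [ 0  0  1  0 ]
R4 <- R4 - (4/15)*R3:  [     0      0      0  -8/15 ]
Upper-triangular form:
[ -6  5     0      6 ]
[  0  4    -2      8 ]
[  0  0  15/4      2 ]
[  0  0     0  -8/15 ]
det(A) = (-1)^0 * (-6) * (4) * (15/4) * (-8/15) = 48  (0 row swaps -> sign +1)

det(A) = 48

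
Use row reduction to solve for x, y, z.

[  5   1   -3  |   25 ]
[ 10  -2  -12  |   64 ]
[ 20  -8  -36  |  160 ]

Forward elimination on [A|b]:
R2 <- R2 - (2)*R1:  [  0  -4  -6  14 ]
R3 <- R3 - (4)*R1:  [   0  -12  -24   60 ]
R3 <- R3 - (3)*R2:  [  0   0  -6  18 ]
Row echelon form:
[ 5   1  -3  |  25 ]
[ 0  -4  -6  |  14 ]
[ 0   0  -6  |  18 ]
Back-substitution:
z = (18) / -6 = -3
y = (14 - (-6)*(-3)) / -4 = 1
x = (25 - (1)*(1) - (-3)*(-3)) / 5 = 3

(3, 1, -3)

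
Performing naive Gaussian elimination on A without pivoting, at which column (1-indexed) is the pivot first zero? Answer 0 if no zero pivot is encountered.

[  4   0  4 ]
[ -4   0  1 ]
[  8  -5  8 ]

first zero-pivot column = 2

Naive forward elimination:
R2 <- R2 - (-1)*R1:  [ 0  0  5 ]
R3 <- R3 - (2)*R1:  [  0  -5   0 ]
Matrix at this point:
[ 4   0  4 ]
[ 0   0  5 ]
[ 0  -5  0 ]
Pivot entry (2,2) is zero but row 3 has -5 in column 2 -> naive elimination stops; a row interchange (e.g. R2 <-> R3) would be required here.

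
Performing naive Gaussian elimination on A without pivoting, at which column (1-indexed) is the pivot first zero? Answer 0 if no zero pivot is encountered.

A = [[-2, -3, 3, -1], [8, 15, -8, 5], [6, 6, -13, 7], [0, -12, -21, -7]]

Naive forward elimination:
R2 <- R2 - (-4)*R1:  [ 0  3  4  1 ]
R3 <- R3 - (-3)*R1:  [  0  -3  -4   4 ]
R3 <- R3 - (-1)*R2:  [ 0  0  0  5 ]
R4 <- R4 - (-4)*R2:  [  0   0  -5  -3 ]
Matrix at this point:
[ -2  -3   3  -1 ]
[  0   3   4   1 ]
[  0   0   0   5 ]
[  0   0  -5  -3 ]
Pivot entry (3,3) is zero but row 4 has -5 in column 3 -> naive elimination stops; a row interchange (e.g. R3 <-> R4) would be required here.

first zero-pivot column = 3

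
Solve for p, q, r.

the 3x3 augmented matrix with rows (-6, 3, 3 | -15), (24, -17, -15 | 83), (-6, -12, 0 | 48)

Forward elimination on [A|b]:
R2 <- R2 - (-4)*R1:  [  0  -5  -3  23 ]
R3 <- R3 - (1)*R1:  [   0  -15   -3   63 ]
R3 <- R3 - (3)*R2:  [  0   0   6  -6 ]
Row echelon form:
[ -6   3   3  |  -15 ]
[  0  -5  -3  |   23 ]
[  0   0   6  |   -6 ]
Back-substitution:
r = (-6) / 6 = -1
q = (23 - (-3)*(-1)) / -5 = -4
p = (-15 - (3)*(-4) - (3)*(-1)) / -6 = 0

(0, -4, -1)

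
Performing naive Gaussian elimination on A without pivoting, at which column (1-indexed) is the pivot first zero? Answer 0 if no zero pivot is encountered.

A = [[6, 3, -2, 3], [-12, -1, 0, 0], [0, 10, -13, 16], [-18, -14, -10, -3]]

Naive forward elimination:
R2 <- R2 - (-2)*R1:  [  0   5  -4   6 ]
R4 <- R4 - (-3)*R1:  [   0   -5  -16    6 ]
R3 <- R3 - (2)*R2:  [  0   0  -5   4 ]
R4 <- R4 - (-1)*R2:  [   0    0  -20   12 ]
R4 <- R4 - (4)*R3:  [  0   0   0  -4 ]
All pivots nonzero; naive elimination completes without hitting a zero pivot.

first zero-pivot column = 0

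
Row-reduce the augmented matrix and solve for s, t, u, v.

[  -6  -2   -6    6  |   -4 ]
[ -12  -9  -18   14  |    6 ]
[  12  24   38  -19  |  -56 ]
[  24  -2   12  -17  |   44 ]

Forward elimination on [A|b]:
R2 <- R2 - (2)*R1:  [  0  -5  -6   2  14 ]
R3 <- R3 - (-2)*R1:  [   0   20   26   -7  -64 ]
R4 <- R4 - (-4)*R1:  [   0  -10  -12    7   28 ]
R3 <- R3 - (-4)*R2:  [  0   0   2   1  -8 ]
R4 <- R4 - (2)*R2:  [ 0  0  0  3  0 ]
Row echelon form:
[ -6  -2  -6  6  |  -4 ]
[  0  -5  -6  2  |  14 ]
[  0   0   2  1  |  -8 ]
[  0   0   0  3  |   0 ]
Back-substitution:
v = (0) / 3 = 0
u = (-8 - (1)*(0)) / 2 = -4
t = (14 - (-6)*(-4) - (2)*(0)) / -5 = 2
s = (-4 - (-2)*(2) - (-6)*(-4) - (6)*(0)) / -6 = 4

(4, 2, -4, 0)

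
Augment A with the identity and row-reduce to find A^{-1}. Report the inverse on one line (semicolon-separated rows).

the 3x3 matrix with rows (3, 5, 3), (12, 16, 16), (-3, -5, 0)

Gauss-Jordan on [A | I]:
R1 <- (1/3)*R1:  [   1  5/3    1  |  1/3    0    0 ]
R2 <- R2 - (12)*R1:  [  0  -4   4  |  -4   1   0 ]
R3 <- R3 - (-3)*R1:  [ 0  0  3  |  1  0  1 ]
R2 <- (1/-4)*R2:  [    0     1    -1  |     1  -1/4     0 ]
R1 <- R1 - (5/3)*R2:  [    1     0   8/3  |  -4/3  5/12     0 ]
R3 <- (1/3)*R3:  [   0    0    1  |  1/3    0  1/3 ]
R1 <- R1 - (8/3)*R3:  [     1      0      0  |  -20/9   5/12   -8/9 ]
R2 <- R2 - (-1)*R3:  [    0     1     0  |   4/3  -1/4   1/3 ]
Right block of [I | A^{-1}] is the inverse:
[ -20/9  5/12  -8/9 ]
[   4/3  -1/4   1/3 ]
[   1/3     0   1/3 ]

inverse = [-20/9 5/12 -8/9; 4/3 -1/4 1/3; 1/3 0 1/3]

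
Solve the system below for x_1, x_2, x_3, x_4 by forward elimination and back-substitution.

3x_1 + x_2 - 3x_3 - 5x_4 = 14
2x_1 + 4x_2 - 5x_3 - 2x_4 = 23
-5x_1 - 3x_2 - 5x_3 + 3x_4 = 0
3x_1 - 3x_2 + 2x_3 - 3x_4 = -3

(3, 1, -3, 1)

Forward elimination on [A|b]:
R2 <- R2 - (2/3)*R1:  [    0  10/3    -3   4/3  41/3 ]
R3 <- R3 - (-5/3)*R1:  [     0   -4/3    -10  -16/3   70/3 ]
R4 <- R4 - (1)*R1:  [   0   -4    5    2  -17 ]
R3 <- R3 - (-2/5)*R2:  [     0      0  -56/5  -24/5  144/5 ]
R4 <- R4 - (-6/5)*R2:  [    0     0   7/5  18/5  -3/5 ]
R4 <- R4 - (-1/8)*R3:  [ 0  0  0  3  3 ]
Row echelon form:
[ 3     1     -3     -5  |     14 ]
[ 0  10/3     -3    4/3  |   41/3 ]
[ 0     0  -56/5  -24/5  |  144/5 ]
[ 0     0      0      3  |      3 ]
Back-substitution:
x_4 = (3) / 3 = 1
x_3 = (144/5 - (-24/5)*(1)) / (-56/5) = -3
x_2 = (41/3 - (-3)*(-3) - (4/3)*(1)) / (10/3) = 1
x_1 = (14 - (1)*(1) - (-3)*(-3) - (-5)*(1)) / 3 = 3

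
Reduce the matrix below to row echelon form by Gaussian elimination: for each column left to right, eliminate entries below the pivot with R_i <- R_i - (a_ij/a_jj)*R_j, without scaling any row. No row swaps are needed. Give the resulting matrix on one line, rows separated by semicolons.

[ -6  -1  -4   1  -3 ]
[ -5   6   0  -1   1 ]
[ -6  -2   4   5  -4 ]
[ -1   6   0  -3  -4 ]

Forward elimination:
R2 <- R2 - (5/6)*R1:  [     0   41/6   10/3  -11/6    7/2 ]
R3 <- R3 - (1)*R1:  [  0  -1   8   4  -1 ]
R4 <- R4 - (1/6)*R1:  [     0   37/6    2/3  -19/6   -7/2 ]
R3 <- R3 - (-6/41)*R2:  [      0       0  348/41  153/41  -20/41 ]
R4 <- R4 - (37/41)*R2:  [       0        0   -96/41   -62/41  -273/41 ]
R4 <- R4 - (-8/29)*R3:  [       0        0        0   -14/29  -197/29 ]
Row echelon form:
[ -6    -1      -4       1       -3 ]
[  0  41/6    10/3   -11/6      7/2 ]
[  0     0  348/41  153/41   -20/41 ]
[  0     0       0  -14/29  -197/29 ]

REF = [-6 -1 -4 1 -3; 0 41/6 10/3 -11/6 7/2; 0 0 348/41 153/41 -20/41; 0 0 0 -14/29 -197/29]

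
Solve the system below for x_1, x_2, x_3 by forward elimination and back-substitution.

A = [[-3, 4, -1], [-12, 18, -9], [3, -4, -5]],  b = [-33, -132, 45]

Forward elimination on [A|b]:
R2 <- R2 - (4)*R1:  [  0   2  -5   0 ]
R3 <- R3 - (-1)*R1:  [  0   0  -6  12 ]
Row echelon form:
[ -3  4  -1  |  -33 ]
[  0  2  -5  |    0 ]
[  0  0  -6  |   12 ]
Back-substitution:
x_3 = (12) / -6 = -2
x_2 = (0 - (-5)*(-2)) / 2 = -5
x_1 = (-33 - (4)*(-5) - (-1)*(-2)) / -3 = 5

(5, -5, -2)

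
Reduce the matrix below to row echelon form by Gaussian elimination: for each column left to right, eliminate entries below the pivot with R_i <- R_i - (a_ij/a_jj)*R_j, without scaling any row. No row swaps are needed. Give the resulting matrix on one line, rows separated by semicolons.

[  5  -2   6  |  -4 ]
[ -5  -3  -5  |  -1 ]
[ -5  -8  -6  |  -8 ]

REF = [5 -2 6 -4; 0 -5 1 -5; 0 0 -2 -2]

Forward elimination:
R2 <- R2 - (-1)*R1:  [  0  -5   1  -5 ]
R3 <- R3 - (-1)*R1:  [   0  -10    0  -12 ]
R3 <- R3 - (2)*R2:  [  0   0  -2  -2 ]
Row echelon form:
[ 5  -2   6  |  -4 ]
[ 0  -5   1  |  -5 ]
[ 0   0  -2  |  -2 ]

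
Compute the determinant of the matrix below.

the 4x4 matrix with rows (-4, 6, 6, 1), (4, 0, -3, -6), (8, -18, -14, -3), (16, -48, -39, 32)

det(A) = 48

Forward elimination:
R2 <- R2 - (-1)*R1:  [  0   6   3  -5 ]
R3 <- R3 - (-2)*R1:  [  0  -6  -2  -1 ]
R4 <- R4 - (-4)*R1:  [   0  -24  -15   36 ]
R3 <- R3 - (-1)*R2:  [  0   0   1  -6 ]
R4 <- R4 - (-4)*R2:  [  0   0  -3  16 ]
R4 <- R4 - (-3)*R3:  [  0   0   0  -2 ]
Upper-triangular form:
[ -4  6  6   1 ]
[  0  6  3  -5 ]
[  0  0  1  -6 ]
[  0  0  0  -2 ]
det(A) = (-1)^0 * (-4) * (6) * (1) * (-2) = 48  (0 row swaps -> sign +1)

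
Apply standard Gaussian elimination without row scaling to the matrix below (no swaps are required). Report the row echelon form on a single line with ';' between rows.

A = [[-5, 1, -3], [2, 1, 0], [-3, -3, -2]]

REF = [-5 1 -3; 0 7/5 -6/5; 0 0 -23/7]

Forward elimination:
R2 <- R2 - (-2/5)*R1:  [    0   7/5  -6/5 ]
R3 <- R3 - (3/5)*R1:  [     0  -18/5   -1/5 ]
R3 <- R3 - (-18/7)*R2:  [     0      0  -23/7 ]
Row echelon form:
[ -5    1     -3 ]
[  0  7/5   -6/5 ]
[  0    0  -23/7 ]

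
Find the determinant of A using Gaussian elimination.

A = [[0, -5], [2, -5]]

det(A) = 10

Forward elimination:
R1 <-> R2   (pivot in column 1 was zero)
[ 2  -5 ]
[ 0  -5 ]
Upper-triangular form:
[ 2  -5 ]
[ 0  -5 ]
det(A) = (-1)^1 * (2) * (-5) = 10  (1 row swap -> sign -1)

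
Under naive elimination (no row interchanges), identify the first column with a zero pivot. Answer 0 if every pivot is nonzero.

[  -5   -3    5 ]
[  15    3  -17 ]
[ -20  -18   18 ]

Naive forward elimination:
R2 <- R2 - (-3)*R1:  [  0  -6  -2 ]
R3 <- R3 - (4)*R1:  [  0  -6  -2 ]
R3 <- R3 - (1)*R2:  [ 0  0  0 ]
Matrix at this point:
[ -5  -3   5 ]
[  0  -6  -2 ]
[  0   0   0 ]
Pivot entry (3,3) in the last row is zero and there are no rows below to swap with -> zero pivot in column 3 (A is singular).

first zero-pivot column = 3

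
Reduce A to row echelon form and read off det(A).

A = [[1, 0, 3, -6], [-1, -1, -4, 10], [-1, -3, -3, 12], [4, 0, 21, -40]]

det(A) = -6

Forward elimination:
R2 <- R2 - (-1)*R1:  [  0  -1  -1   4 ]
R3 <- R3 - (-1)*R1:  [  0  -3   0   6 ]
R4 <- R4 - (4)*R1:  [   0    0    9  -16 ]
R3 <- R3 - (3)*R2:  [  0   0   3  -6 ]
R4 <- R4 - (3)*R3:  [ 0  0  0  2 ]
Upper-triangular form:
[ 1   0   3  -6 ]
[ 0  -1  -1   4 ]
[ 0   0   3  -6 ]
[ 0   0   0   2 ]
det(A) = (-1)^0 * (1) * (-1) * (3) * (2) = -6  (0 row swaps -> sign +1)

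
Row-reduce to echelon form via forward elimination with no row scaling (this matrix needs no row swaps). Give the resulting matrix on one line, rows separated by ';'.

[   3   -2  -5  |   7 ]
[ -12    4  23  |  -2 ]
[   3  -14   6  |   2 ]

Forward elimination:
R2 <- R2 - (-4)*R1:  [  0  -4   3  26 ]
R3 <- R3 - (1)*R1:  [   0  -12   11   -5 ]
R3 <- R3 - (3)*R2:  [   0    0    2  -83 ]
Row echelon form:
[ 3  -2  -5  |    7 ]
[ 0  -4   3  |   26 ]
[ 0   0   2  |  -83 ]

REF = [3 -2 -5 7; 0 -4 3 26; 0 0 2 -83]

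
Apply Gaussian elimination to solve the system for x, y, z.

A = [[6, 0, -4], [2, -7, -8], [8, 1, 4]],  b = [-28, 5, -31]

(-4, -3, 1)

Forward elimination on [A|b]:
R2 <- R2 - (1/3)*R1:  [     0     -7  -20/3   43/3 ]
R3 <- R3 - (4/3)*R1:  [    0     1  28/3  19/3 ]
R3 <- R3 - (-1/7)*R2:  [      0       0  176/21  176/21 ]
Row echelon form:
[ 6   0      -4  |     -28 ]
[ 0  -7   -20/3  |    43/3 ]
[ 0   0  176/21  |  176/21 ]
Back-substitution:
z = (176/21) / (176/21) = 1
y = (43/3 - (-20/3)*(1)) / -7 = -3
x = (-28 - (-4)*(1)) / 6 = -4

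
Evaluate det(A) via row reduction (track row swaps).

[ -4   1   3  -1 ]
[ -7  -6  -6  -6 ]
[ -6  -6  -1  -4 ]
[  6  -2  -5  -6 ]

det(A) = -1218

Forward elimination:
R2 <- R2 - (7/4)*R1:  [     0  -31/4  -45/4  -17/4 ]
R3 <- R3 - (3/2)*R1:  [     0  -15/2  -11/2   -5/2 ]
R4 <- R4 - (-3/2)*R1:  [     0   -1/2   -1/2  -15/2 ]
R3 <- R3 - (30/31)*R2:  [      0       0  167/31   50/31 ]
R4 <- R4 - (2/31)*R2:  [       0        0     7/31  -224/31 ]
R4 <- R4 - (7/167)*R3:  [         0          0          0  -1218/167 ]
Upper-triangular form:
[ -4      1       3         -1 ]
[  0  -31/4   -45/4      -17/4 ]
[  0      0  167/31      50/31 ]
[  0      0       0  -1218/167 ]
det(A) = (-1)^0 * (-4) * (-31/4) * (167/31) * (-1218/167) = -1218  (0 row swaps -> sign +1)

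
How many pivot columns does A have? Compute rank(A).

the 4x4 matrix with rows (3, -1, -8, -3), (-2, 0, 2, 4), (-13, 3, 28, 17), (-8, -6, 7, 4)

rank(A) = 3

Row reduction:
R2 <- R2 - (-2/3)*R1:  [     0   -2/3  -10/3      2 ]
R3 <- R3 - (-13/3)*R1:  [     0   -4/3  -20/3      4 ]
R4 <- R4 - (-8/3)*R1:  [     0  -26/3  -43/3     -4 ]
R3 <- R3 - (2)*R2:  [ 0  0  0  0 ]
R4 <- R4 - (13)*R2:  [   0    0   29  -30 ]
R3 <-> R4   (pivot in column 3 was zero)
[ 3    -1     -8   -3 ]
[ 0  -2/3  -10/3    2 ]
[ 0     0     29  -30 ]
[ 0     0      0    0 ]
Row echelon form:
[ 3    -1     -8   -3 ]
[ 0  -2/3  -10/3    2 ]
[ 0     0     29  -30 ]
[ 0     0      0    0 ]
Nonzero rows / pivot columns: 3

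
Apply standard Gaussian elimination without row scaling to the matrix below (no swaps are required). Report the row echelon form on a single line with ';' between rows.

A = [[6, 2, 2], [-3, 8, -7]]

REF = [6 2 2; 0 9 -6]

Forward elimination:
R2 <- R2 - (-1/2)*R1:  [  0   9  -6 ]
Row echelon form:
[ 6  2   2 ]
[ 0  9  -6 ]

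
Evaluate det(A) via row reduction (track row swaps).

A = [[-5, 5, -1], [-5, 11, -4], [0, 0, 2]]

det(A) = -60

Forward elimination:
R2 <- R2 - (1)*R1:  [  0   6  -3 ]
Upper-triangular form:
[ -5  5  -1 ]
[  0  6  -3 ]
[  0  0   2 ]
det(A) = (-1)^0 * (-5) * (6) * (2) = -60  (0 row swaps -> sign +1)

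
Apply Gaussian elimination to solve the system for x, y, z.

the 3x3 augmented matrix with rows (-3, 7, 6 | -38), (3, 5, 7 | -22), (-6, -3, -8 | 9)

Forward elimination on [A|b]:
R2 <- R2 - (-1)*R1:  [   0   12   13  -60 ]
R3 <- R3 - (2)*R1:  [   0  -17  -20   85 ]
R3 <- R3 - (-17/12)*R2:  [      0       0  -19/12       0 ]
Row echelon form:
[ -3   7       6  |  -38 ]
[  0  12      13  |  -60 ]
[  0   0  -19/12  |    0 ]
Back-substitution:
z = (0) / (-19/12) = 0
y = (-60 - (13)*(0)) / 12 = -5
x = (-38 - (7)*(-5) - (6)*(0)) / -3 = 1

(1, -5, 0)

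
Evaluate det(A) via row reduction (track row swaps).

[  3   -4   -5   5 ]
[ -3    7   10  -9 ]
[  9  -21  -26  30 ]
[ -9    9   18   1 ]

Forward elimination:
R2 <- R2 - (-1)*R1:  [  0   3   5  -4 ]
R3 <- R3 - (3)*R1:  [   0   -9  -11   15 ]
R4 <- R4 - (-3)*R1:  [  0  -3   3  16 ]
R3 <- R3 - (-3)*R2:  [ 0  0  4  3 ]
R4 <- R4 - (-1)*R2:  [  0   0   8  12 ]
R4 <- R4 - (2)*R3:  [ 0  0  0  6 ]
Upper-triangular form:
[ 3  -4  -5   5 ]
[ 0   3   5  -4 ]
[ 0   0   4   3 ]
[ 0   0   0   6 ]
det(A) = (-1)^0 * (3) * (3) * (4) * (6) = 216  (0 row swaps -> sign +1)

det(A) = 216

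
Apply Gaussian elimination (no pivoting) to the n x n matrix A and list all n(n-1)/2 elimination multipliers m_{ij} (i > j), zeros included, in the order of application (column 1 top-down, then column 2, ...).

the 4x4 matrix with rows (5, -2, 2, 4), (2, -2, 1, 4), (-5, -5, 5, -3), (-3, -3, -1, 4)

multipliers: 2/5, -1, -3/5, 35/6, 7/2, -3/35

Forward elimination:
R2 <- R2 - (2/5)*R1:  [    0  -6/5   1/5  12/5 ]
R3 <- R3 - (-1)*R1:  [  0  -7   7   1 ]
R4 <- R4 - (-3/5)*R1:  [     0  -21/5    1/5   32/5 ]
R3 <- R3 - (35/6)*R2:  [    0     0  35/6   -13 ]
R4 <- R4 - (7/2)*R2:  [    0     0  -1/2    -2 ]
R4 <- R4 - (-3/35)*R3:  [       0        0        0  -109/35 ]
Multipliers (in order of application): m_{21} = 2/5, m_{31} = -1, m_{41} = -3/5, m_{32} = 35/6, m_{42} = 7/2, m_{43} = -3/35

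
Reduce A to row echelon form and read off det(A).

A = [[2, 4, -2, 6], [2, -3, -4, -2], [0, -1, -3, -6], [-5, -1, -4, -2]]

Forward elimination:
R2 <- R2 - (1)*R1:  [  0  -7  -2  -8 ]
R4 <- R4 - (-5/2)*R1:  [  0   9  -9  13 ]
R3 <- R3 - (1/7)*R2:  [     0      0  -19/7  -34/7 ]
R4 <- R4 - (-9/7)*R2:  [     0      0  -81/7   19/7 ]
R4 <- R4 - (81/19)*R3:  [      0       0       0  445/19 ]
Upper-triangular form:
[ 2   4     -2       6 ]
[ 0  -7     -2      -8 ]
[ 0   0  -19/7   -34/7 ]
[ 0   0      0  445/19 ]
det(A) = (-1)^0 * (2) * (-7) * (-19/7) * (445/19) = 890  (0 row swaps -> sign +1)

det(A) = 890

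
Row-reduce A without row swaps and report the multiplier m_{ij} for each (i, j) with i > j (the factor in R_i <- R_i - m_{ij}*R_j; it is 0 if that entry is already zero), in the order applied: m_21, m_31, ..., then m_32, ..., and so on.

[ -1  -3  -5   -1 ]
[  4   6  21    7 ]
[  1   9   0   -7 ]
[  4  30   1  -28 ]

Forward elimination:
R2 <- R2 - (-4)*R1:  [  0  -6   1   3 ]
R3 <- R3 - (-1)*R1:  [  0   6  -5  -8 ]
R4 <- R4 - (-4)*R1:  [   0   18  -19  -32 ]
R3 <- R3 - (-1)*R2:  [  0   0  -4  -5 ]
R4 <- R4 - (-3)*R2:  [   0    0  -16  -23 ]
R4 <- R4 - (4)*R3:  [  0   0   0  -3 ]
Multipliers (in order of application): m_{21} = -4, m_{31} = -1, m_{41} = -4, m_{32} = -1, m_{42} = -3, m_{43} = 4

multipliers: -4, -1, -4, -1, -3, 4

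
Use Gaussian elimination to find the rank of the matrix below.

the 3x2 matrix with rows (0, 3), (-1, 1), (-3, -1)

Row reduction:
R1 <-> R2   (pivot in column 1 was zero)
[ -1   1 ]
[  0   3 ]
[ -3  -1 ]
R3 <- R3 - (3)*R1:  [  0  -4 ]
R3 <- R3 - (-4/3)*R2:  [ 0  0 ]
Row echelon form:
[ -1  1 ]
[  0  3 ]
[  0  0 ]
Nonzero rows / pivot columns: 2

rank(A) = 2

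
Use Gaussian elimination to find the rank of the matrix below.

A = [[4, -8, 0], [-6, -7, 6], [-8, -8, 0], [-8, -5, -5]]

Row reduction:
R2 <- R2 - (-3/2)*R1:  [   0  -19    6 ]
R3 <- R3 - (-2)*R1:  [   0  -24    0 ]
R4 <- R4 - (-2)*R1:  [   0  -21   -5 ]
R3 <- R3 - (24/19)*R2:  [       0        0  -144/19 ]
R4 <- R4 - (21/19)*R2:  [       0        0  -221/19 ]
R4 <- R4 - (221/144)*R3:  [ 0  0  0 ]
Row echelon form:
[ 4   -8        0 ]
[ 0  -19        6 ]
[ 0    0  -144/19 ]
[ 0    0        0 ]
Nonzero rows / pivot columns: 3

rank(A) = 3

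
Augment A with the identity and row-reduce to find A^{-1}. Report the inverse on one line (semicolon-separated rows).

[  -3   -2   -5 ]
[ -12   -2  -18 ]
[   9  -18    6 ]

Gauss-Jordan on [A | I]:
R1 <- (1/-3)*R1:  [    1   2/3   5/3  |  -1/3     0     0 ]
R2 <- R2 - (-12)*R1:  [  0   6   2  |  -4   1   0 ]
R3 <- R3 - (9)*R1:  [   0  -24   -9  |    3    0    1 ]
R2 <- (1/6)*R2:  [    0     1   1/3  |  -2/3   1/6     0 ]
R1 <- R1 - (2/3)*R2:  [    1     0  13/9  |   1/9  -1/9     0 ]
R3 <- R3 - (-24)*R2:  [   0    0   -1  |  -13    4    1 ]
R3 <- (1/-1)*R3:  [  0   0   1  |  13  -4  -1 ]
R1 <- R1 - (13/9)*R3:  [     1      0      0  |  -56/3   17/3   13/9 ]
R2 <- R2 - (1/3)*R3:  [   0    1    0  |   -5  3/2  1/3 ]
Right block of [I | A^{-1}] is the inverse:
[ -56/3  17/3  13/9 ]
[    -5   3/2   1/3 ]
[    13    -4    -1 ]

inverse = [-56/3 17/3 13/9; -5 3/2 1/3; 13 -4 -1]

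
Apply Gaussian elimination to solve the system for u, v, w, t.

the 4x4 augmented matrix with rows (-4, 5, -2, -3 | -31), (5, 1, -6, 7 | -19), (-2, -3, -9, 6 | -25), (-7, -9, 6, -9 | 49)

(2, -4, 3, -1)

Forward elimination on [A|b]:
R2 <- R2 - (-5/4)*R1:  [      0    29/4   -17/2    13/4  -231/4 ]
R3 <- R3 - (1/2)*R1:  [     0  -11/2     -8   15/2  -19/2 ]
R4 <- R4 - (7/4)*R1:  [     0  -71/4   19/2  -15/4  413/4 ]
R3 <- R3 - (-22/29)*R2:  [        0         0   -419/29    289/29  -1546/29 ]
R4 <- R4 - (-71/29)*R2:  [        0         0   -328/29    122/29  -1106/29 ]
R4 <- R4 - (328/419)*R3:  [         0          0          0  -1506/419   1506/419 ]
Row echelon form:
[ -4     5       -2         -3  |       -31 ]
[  0  29/4    -17/2       13/4  |    -231/4 ]
[  0     0  -419/29     289/29  |  -1546/29 ]
[  0     0        0  -1506/419  |  1506/419 ]
Back-substitution:
t = (1506/419) / (-1506/419) = -1
w = (-1546/29 - (289/29)*(-1)) / (-419/29) = 3
v = (-231/4 - (-17/2)*(3) - (13/4)*(-1)) / (29/4) = -4
u = (-31 - (5)*(-4) - (-2)*(3) - (-3)*(-1)) / -4 = 2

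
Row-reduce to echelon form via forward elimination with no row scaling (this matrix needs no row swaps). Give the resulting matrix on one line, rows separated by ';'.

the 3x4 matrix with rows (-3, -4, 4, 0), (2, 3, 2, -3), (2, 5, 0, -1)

Forward elimination:
R2 <- R2 - (-2/3)*R1:  [    0   1/3  14/3    -3 ]
R3 <- R3 - (-2/3)*R1:  [   0  7/3  8/3   -1 ]
R3 <- R3 - (7)*R2:  [   0    0  -30   20 ]
Row echelon form:
[ -3   -4     4   0 ]
[  0  1/3  14/3  -3 ]
[  0    0   -30  20 ]

REF = [-3 -4 4 0; 0 1/3 14/3 -3; 0 0 -30 20]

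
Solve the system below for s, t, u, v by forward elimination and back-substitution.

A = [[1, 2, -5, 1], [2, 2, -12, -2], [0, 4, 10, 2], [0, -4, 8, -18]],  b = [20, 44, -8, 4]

Forward elimination on [A|b]:
R2 <- R2 - (2)*R1:  [  0  -2  -2  -4   4 ]
R3 <- R3 - (-2)*R2:  [  0   0   6  -6   0 ]
R4 <- R4 - (2)*R2:  [   0    0   12  -10   -4 ]
R4 <- R4 - (2)*R3:  [  0   0   0   2  -4 ]
Row echelon form:
[ 1   2  -5   1  |  20 ]
[ 0  -2  -2  -4  |   4 ]
[ 0   0   6  -6  |   0 ]
[ 0   0   0   2  |  -4 ]
Back-substitution:
v = (-4) / 2 = -2
u = (0 - (-6)*(-2)) / 6 = -2
t = (4 - (-2)*(-2) - (-4)*(-2)) / -2 = 4
s = (20 - (2)*(4) - (-5)*(-2) - (1)*(-2)) / 1 = 4

(4, 4, -2, -2)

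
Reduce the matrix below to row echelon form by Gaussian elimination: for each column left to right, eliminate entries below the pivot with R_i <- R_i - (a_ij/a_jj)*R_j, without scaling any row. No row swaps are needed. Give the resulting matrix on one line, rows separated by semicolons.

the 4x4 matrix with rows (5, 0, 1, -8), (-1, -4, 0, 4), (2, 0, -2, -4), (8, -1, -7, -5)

REF = [5 0 1 -8; 0 -4 1/5 12/5; 0 0 -12/5 -4/5; 0 0 0 121/12]

Forward elimination:
R2 <- R2 - (-1/5)*R1:  [    0    -4   1/5  12/5 ]
R3 <- R3 - (2/5)*R1:  [     0      0  -12/5   -4/5 ]
R4 <- R4 - (8/5)*R1:  [     0     -1  -43/5   39/5 ]
R4 <- R4 - (1/4)*R2:  [       0        0  -173/20     36/5 ]
R4 <- R4 - (173/48)*R3:  [      0       0       0  121/12 ]
Row echelon form:
[ 5   0      1      -8 ]
[ 0  -4    1/5    12/5 ]
[ 0   0  -12/5    -4/5 ]
[ 0   0      0  121/12 ]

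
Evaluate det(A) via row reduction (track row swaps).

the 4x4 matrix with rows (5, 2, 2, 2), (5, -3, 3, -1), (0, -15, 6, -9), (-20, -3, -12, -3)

Forward elimination:
R2 <- R2 - (1)*R1:  [  0  -5   1  -3 ]
R4 <- R4 - (-4)*R1:  [  0   5  -4   5 ]
R3 <- R3 - (3)*R2:  [ 0  0  3  0 ]
R4 <- R4 - (-1)*R2:  [  0   0  -3   2 ]
R4 <- R4 - (-1)*R3:  [ 0  0  0  2 ]
Upper-triangular form:
[ 5   2  2   2 ]
[ 0  -5  1  -3 ]
[ 0   0  3   0 ]
[ 0   0  0   2 ]
det(A) = (-1)^0 * (5) * (-5) * (3) * (2) = -150  (0 row swaps -> sign +1)

det(A) = -150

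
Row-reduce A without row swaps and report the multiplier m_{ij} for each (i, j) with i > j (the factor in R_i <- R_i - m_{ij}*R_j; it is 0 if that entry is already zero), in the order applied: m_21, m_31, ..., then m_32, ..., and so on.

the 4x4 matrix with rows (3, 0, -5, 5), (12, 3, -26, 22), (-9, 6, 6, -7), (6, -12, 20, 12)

Forward elimination:
R2 <- R2 - (4)*R1:  [  0   3  -6   2 ]
R3 <- R3 - (-3)*R1:  [  0   6  -9   8 ]
R4 <- R4 - (2)*R1:  [   0  -12   30    2 ]
R3 <- R3 - (2)*R2:  [ 0  0  3  4 ]
R4 <- R4 - (-4)*R2:  [  0   0   6  10 ]
R4 <- R4 - (2)*R3:  [ 0  0  0  2 ]
Multipliers (in order of application): m_{21} = 4, m_{31} = -3, m_{41} = 2, m_{32} = 2, m_{42} = -4, m_{43} = 2

multipliers: 4, -3, 2, 2, -4, 2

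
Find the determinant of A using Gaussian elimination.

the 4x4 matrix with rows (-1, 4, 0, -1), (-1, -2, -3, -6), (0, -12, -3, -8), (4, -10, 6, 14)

Forward elimination:
R2 <- R2 - (1)*R1:  [  0  -6  -3  -5 ]
R4 <- R4 - (-4)*R1:  [  0   6   6  10 ]
R3 <- R3 - (2)*R2:  [ 0  0  3  2 ]
R4 <- R4 - (-1)*R2:  [ 0  0  3  5 ]
R4 <- R4 - (1)*R3:  [ 0  0  0  3 ]
Upper-triangular form:
[ -1   4   0  -1 ]
[  0  -6  -3  -5 ]
[  0   0   3   2 ]
[  0   0   0   3 ]
det(A) = (-1)^0 * (-1) * (-6) * (3) * (3) = 54  (0 row swaps -> sign +1)

det(A) = 54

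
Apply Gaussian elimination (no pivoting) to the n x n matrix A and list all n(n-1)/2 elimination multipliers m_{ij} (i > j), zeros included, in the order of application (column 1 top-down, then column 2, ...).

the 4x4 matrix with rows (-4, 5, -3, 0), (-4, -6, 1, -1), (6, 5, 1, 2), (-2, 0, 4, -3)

Forward elimination:
R2 <- R2 - (1)*R1:  [   0  -11    4   -1 ]
R3 <- R3 - (-3/2)*R1:  [    0  25/2  -7/2     2 ]
R4 <- R4 - (1/2)*R1:  [    0  -5/2  11/2    -3 ]
R3 <- R3 - (-25/22)*R2:  [     0      0  23/22  19/22 ]
R4 <- R4 - (5/22)*R2:  [      0       0  101/22  -61/22 ]
R4 <- R4 - (101/23)*R3:  [       0        0        0  -151/23 ]
Multipliers (in order of application): m_{21} = 1, m_{31} = -3/2, m_{41} = 1/2, m_{32} = -25/22, m_{42} = 5/22, m_{43} = 101/23

multipliers: 1, -3/2, 1/2, -25/22, 5/22, 101/23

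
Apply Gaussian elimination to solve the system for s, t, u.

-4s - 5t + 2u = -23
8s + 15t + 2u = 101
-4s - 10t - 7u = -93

Forward elimination on [A|b]:
R2 <- R2 - (-2)*R1:  [  0   5   6  55 ]
R3 <- R3 - (1)*R1:  [   0   -5   -9  -70 ]
R3 <- R3 - (-1)*R2:  [   0    0   -3  -15 ]
Row echelon form:
[ -4  -5   2  |  -23 ]
[  0   5   6  |   55 ]
[  0   0  -3  |  -15 ]
Back-substitution:
u = (-15) / -3 = 5
t = (55 - (6)*(5)) / 5 = 5
s = (-23 - (-5)*(5) - (2)*(5)) / -4 = 2

(2, 5, 5)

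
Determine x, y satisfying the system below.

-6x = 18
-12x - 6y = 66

(-3, -5)

Forward elimination on [A|b]:
R2 <- R2 - (2)*R1:  [  0  -6  30 ]
Row echelon form:
[ -6   0  |  18 ]
[  0  -6  |  30 ]
Back-substitution:
y = (30) / -6 = -5
x = (18) / -6 = -3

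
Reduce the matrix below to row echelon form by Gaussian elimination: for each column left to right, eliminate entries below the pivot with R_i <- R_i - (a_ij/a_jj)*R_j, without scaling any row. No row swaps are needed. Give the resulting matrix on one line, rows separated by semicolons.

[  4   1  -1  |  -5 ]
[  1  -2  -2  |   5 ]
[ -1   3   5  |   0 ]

REF = [4 1 -1 -5; 0 -9/4 -7/4 25/4; 0 0 20/9 70/9]

Forward elimination:
R2 <- R2 - (1/4)*R1:  [    0  -9/4  -7/4  25/4 ]
R3 <- R3 - (-1/4)*R1:  [    0  13/4  19/4  -5/4 ]
R3 <- R3 - (-13/9)*R2:  [    0     0  20/9  70/9 ]
Row echelon form:
[ 4     1    -1  |    -5 ]
[ 0  -9/4  -7/4  |  25/4 ]
[ 0     0  20/9  |  70/9 ]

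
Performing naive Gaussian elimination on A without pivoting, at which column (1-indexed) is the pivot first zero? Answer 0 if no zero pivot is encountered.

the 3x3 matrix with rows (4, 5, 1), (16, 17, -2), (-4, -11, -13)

Naive forward elimination:
R2 <- R2 - (4)*R1:  [  0  -3  -6 ]
R3 <- R3 - (-1)*R1:  [   0   -6  -12 ]
R3 <- R3 - (2)*R2:  [ 0  0  0 ]
Matrix at this point:
[ 4   5   1 ]
[ 0  -3  -6 ]
[ 0   0   0 ]
Pivot entry (3,3) in the last row is zero and there are no rows below to swap with -> zero pivot in column 3 (A is singular).

first zero-pivot column = 3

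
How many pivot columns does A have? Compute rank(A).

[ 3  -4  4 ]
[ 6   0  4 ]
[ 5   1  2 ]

Row reduction:
R2 <- R2 - (2)*R1:  [  0   8  -4 ]
R3 <- R3 - (5/3)*R1:  [     0   23/3  -14/3 ]
R3 <- R3 - (23/24)*R2:  [    0     0  -5/6 ]
Row echelon form:
[ 3  -4     4 ]
[ 0   8    -4 ]
[ 0   0  -5/6 ]
Nonzero rows / pivot columns: 3

rank(A) = 3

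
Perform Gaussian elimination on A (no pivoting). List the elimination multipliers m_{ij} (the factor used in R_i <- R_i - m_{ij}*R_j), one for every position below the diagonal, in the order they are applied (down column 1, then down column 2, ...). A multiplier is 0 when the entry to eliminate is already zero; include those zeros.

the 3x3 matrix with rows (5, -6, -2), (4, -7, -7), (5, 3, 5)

Forward elimination:
R2 <- R2 - (4/5)*R1:  [     0  -11/5  -27/5 ]
R3 <- R3 - (1)*R1:  [ 0  9  7 ]
R3 <- R3 - (-45/11)*R2:  [       0        0  -166/11 ]
Multipliers (in order of application): m_{21} = 4/5, m_{31} = 1, m_{32} = -45/11

multipliers: 4/5, 1, -45/11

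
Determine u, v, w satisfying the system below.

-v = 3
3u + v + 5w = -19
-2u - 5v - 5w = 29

Forward elimination on [A|b]:
R1 <-> R2   (pivot in column 1 was zero)
[  3   1   5  -19 ]
[  0  -1   0    3 ]
[ -2  -5  -5   29 ]
R3 <- R3 - (-2/3)*R1:  [     0  -13/3   -5/3   49/3 ]
R3 <- R3 - (13/3)*R2:  [    0     0  -5/3  10/3 ]
Row echelon form:
[ 3   1     5  |   -19 ]
[ 0  -1     0  |     3 ]
[ 0   0  -5/3  |  10/3 ]
Back-substitution:
w = (10/3) / (-5/3) = -2
v = (3) / -1 = -3
u = (-19 - (1)*(-3) - (5)*(-2)) / 3 = -2

(-2, -3, -2)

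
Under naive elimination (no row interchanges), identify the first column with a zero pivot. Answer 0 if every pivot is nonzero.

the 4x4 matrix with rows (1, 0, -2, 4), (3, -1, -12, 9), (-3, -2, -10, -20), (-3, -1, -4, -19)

Naive forward elimination:
R2 <- R2 - (3)*R1:  [  0  -1  -6  -3 ]
R3 <- R3 - (-3)*R1:  [   0   -2  -16   -8 ]
R4 <- R4 - (-3)*R1:  [   0   -1  -10   -7 ]
R3 <- R3 - (2)*R2:  [  0   0  -4  -2 ]
R4 <- R4 - (1)*R2:  [  0   0  -4  -4 ]
R4 <- R4 - (1)*R3:  [  0   0   0  -2 ]
All pivots nonzero; naive elimination completes without hitting a zero pivot.

first zero-pivot column = 0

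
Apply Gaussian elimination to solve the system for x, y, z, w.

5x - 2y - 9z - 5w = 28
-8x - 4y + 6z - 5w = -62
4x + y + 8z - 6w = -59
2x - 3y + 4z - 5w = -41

Forward elimination on [A|b]:
R2 <- R2 - (-8/5)*R1:  [     0  -36/5  -42/5    -13  -86/5 ]
R3 <- R3 - (4/5)*R1:  [      0    13/5    76/5      -2  -407/5 ]
R4 <- R4 - (2/5)*R1:  [      0   -11/5    38/5      -3  -261/5 ]
R3 <- R3 - (-13/36)*R2:  [        0         0      73/6   -241/36  -1577/18 ]
R4 <- R4 - (11/36)*R2:  [       0        0     61/6    35/36  -845/18 ]
R4 <- R4 - (61/73)*R3:  [        0         0         0  1438/219  5752/219 ]
Row echelon form:
[ 5     -2     -9        -5  |        28 ]
[ 0  -36/5  -42/5       -13  |     -86/5 ]
[ 0      0   73/6   -241/36  |  -1577/18 ]
[ 0      0      0  1438/219  |  5752/219 ]
Back-substitution:
w = (5752/219) / (1438/219) = 4
z = (-1577/18 - (-241/36)*(4)) / (73/6) = -5
y = (-86/5 - (-42/5)*(-5) - (-13)*(4)) / (-36/5) = 1
x = (28 - (-2)*(1) - (-9)*(-5) - (-5)*(4)) / 5 = 1

(1, 1, -5, 4)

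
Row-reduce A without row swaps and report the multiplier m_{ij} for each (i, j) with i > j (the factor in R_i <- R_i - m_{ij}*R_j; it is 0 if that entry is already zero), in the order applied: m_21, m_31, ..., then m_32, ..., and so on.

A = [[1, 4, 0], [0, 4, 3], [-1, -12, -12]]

multipliers: 0, -1, -2

Forward elimination:
R2: entry in column 1 is already 0 -> m_{21} = 0 (no row operation needed)
R3 <- R3 - (-1)*R1:  [   0   -8  -12 ]
R3 <- R3 - (-2)*R2:  [  0   0  -6 ]
Multipliers (in order of application): m_{21} = 0, m_{31} = -1, m_{32} = -2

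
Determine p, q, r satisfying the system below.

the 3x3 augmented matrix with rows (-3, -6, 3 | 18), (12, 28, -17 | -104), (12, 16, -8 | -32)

(4, -3, 4)

Forward elimination on [A|b]:
R2 <- R2 - (-4)*R1:  [   0    4   -5  -32 ]
R3 <- R3 - (-4)*R1:  [  0  -8   4  40 ]
R3 <- R3 - (-2)*R2:  [   0    0   -6  -24 ]
Row echelon form:
[ -3  -6   3  |   18 ]
[  0   4  -5  |  -32 ]
[  0   0  -6  |  -24 ]
Back-substitution:
r = (-24) / -6 = 4
q = (-32 - (-5)*(4)) / 4 = -3
p = (18 - (-6)*(-3) - (3)*(4)) / -3 = 4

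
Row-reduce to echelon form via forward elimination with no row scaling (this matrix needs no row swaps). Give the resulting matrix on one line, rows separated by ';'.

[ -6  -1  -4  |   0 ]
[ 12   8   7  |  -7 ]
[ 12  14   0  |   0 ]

REF = [-6 -1 -4 0; 0 6 -1 -7; 0 0 -6 14]

Forward elimination:
R2 <- R2 - (-2)*R1:  [  0   6  -1  -7 ]
R3 <- R3 - (-2)*R1:  [  0  12  -8   0 ]
R3 <- R3 - (2)*R2:  [  0   0  -6  14 ]
Row echelon form:
[ -6  -1  -4  |   0 ]
[  0   6  -1  |  -7 ]
[  0   0  -6  |  14 ]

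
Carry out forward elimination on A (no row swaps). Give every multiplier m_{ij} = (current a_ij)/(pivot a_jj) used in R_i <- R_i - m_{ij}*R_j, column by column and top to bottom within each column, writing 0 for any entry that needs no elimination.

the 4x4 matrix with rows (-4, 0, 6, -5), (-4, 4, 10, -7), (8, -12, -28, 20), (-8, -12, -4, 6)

Forward elimination:
R2 <- R2 - (1)*R1:  [  0   4   4  -2 ]
R3 <- R3 - (-2)*R1:  [   0  -12  -16   10 ]
R4 <- R4 - (2)*R1:  [   0  -12  -16   16 ]
R3 <- R3 - (-3)*R2:  [  0   0  -4   4 ]
R4 <- R4 - (-3)*R2:  [  0   0  -4  10 ]
R4 <- R4 - (1)*R3:  [ 0  0  0  6 ]
Multipliers (in order of application): m_{21} = 1, m_{31} = -2, m_{41} = 2, m_{32} = -3, m_{42} = -3, m_{43} = 1

multipliers: 1, -2, 2, -3, -3, 1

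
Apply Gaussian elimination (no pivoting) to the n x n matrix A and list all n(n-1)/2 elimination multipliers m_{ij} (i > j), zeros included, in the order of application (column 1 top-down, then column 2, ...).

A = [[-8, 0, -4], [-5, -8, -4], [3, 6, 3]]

multipliers: 5/8, -3/8, -3/4

Forward elimination:
R2 <- R2 - (5/8)*R1:  [    0    -8  -3/2 ]
R3 <- R3 - (-3/8)*R1:  [   0    6  3/2 ]
R3 <- R3 - (-3/4)*R2:  [   0    0  3/8 ]
Multipliers (in order of application): m_{21} = 5/8, m_{31} = -3/8, m_{32} = -3/4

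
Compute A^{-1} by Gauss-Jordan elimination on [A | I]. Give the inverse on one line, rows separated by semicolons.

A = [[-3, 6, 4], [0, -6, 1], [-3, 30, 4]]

Gauss-Jordan on [A | I]:
R1 <- (1/-3)*R1:  [    1    -2  -4/3  |  -1/3     0     0 ]
R3 <- R3 - (-3)*R1:  [  0  24   0  |  -1   0   1 ]
R2 <- (1/-6)*R2:  [    0     1  -1/6  |     0  -1/6     0 ]
R1 <- R1 - (-2)*R2:  [    1     0  -5/3  |  -1/3  -1/3     0 ]
R3 <- R3 - (24)*R2:  [  0   0   4  |  -1   4   1 ]
R3 <- (1/4)*R3:  [    0     0     1  |  -1/4     1   1/4 ]
R1 <- R1 - (-5/3)*R3:  [    1     0     0  |  -3/4   4/3  5/12 ]
R2 <- R2 - (-1/6)*R3:  [     0      1      0  |  -1/24      0   1/24 ]
Right block of [I | A^{-1}] is the inverse:
[  -3/4  4/3  5/12 ]
[ -1/24    0  1/24 ]
[  -1/4    1   1/4 ]

inverse = [-3/4 4/3 5/12; -1/24 0 1/24; -1/4 1 1/4]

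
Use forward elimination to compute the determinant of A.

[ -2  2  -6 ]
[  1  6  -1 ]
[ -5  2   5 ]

Forward elimination:
R2 <- R2 - (-1/2)*R1:  [  0   7  -4 ]
R3 <- R3 - (5/2)*R1:  [  0  -3  20 ]
R3 <- R3 - (-3/7)*R2:  [     0      0  128/7 ]
Upper-triangular form:
[ -2  2     -6 ]
[  0  7     -4 ]
[  0  0  128/7 ]
det(A) = (-1)^0 * (-2) * (7) * (128/7) = -256  (0 row swaps -> sign +1)

det(A) = -256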